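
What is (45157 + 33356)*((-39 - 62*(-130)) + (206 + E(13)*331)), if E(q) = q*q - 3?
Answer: 4959901749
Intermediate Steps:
E(q) = -3 + q**2 (E(q) = q**2 - 3 = -3 + q**2)
(45157 + 33356)*((-39 - 62*(-130)) + (206 + E(13)*331)) = (45157 + 33356)*((-39 - 62*(-130)) + (206 + (-3 + 13**2)*331)) = 78513*((-39 + 8060) + (206 + (-3 + 169)*331)) = 78513*(8021 + (206 + 166*331)) = 78513*(8021 + (206 + 54946)) = 78513*(8021 + 55152) = 78513*63173 = 4959901749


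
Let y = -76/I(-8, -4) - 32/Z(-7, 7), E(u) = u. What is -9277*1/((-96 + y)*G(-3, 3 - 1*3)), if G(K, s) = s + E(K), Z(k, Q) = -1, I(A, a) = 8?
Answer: -18554/441 ≈ -42.073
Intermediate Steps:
y = 45/2 (y = -76/8 - 32/(-1) = -76*1/8 - 32*(-1) = -19/2 + 32 = 45/2 ≈ 22.500)
G(K, s) = K + s (G(K, s) = s + K = K + s)
-9277*1/((-96 + y)*G(-3, 3 - 1*3)) = -9277*1/((-96 + 45/2)*(-3 + (3 - 1*3))) = -9277*(-2/(147*(-3 + (3 - 3)))) = -9277*(-2/(147*(-3 + 0))) = -9277/((-3*(-147/2))) = -9277/441/2 = -9277*2/441 = -18554/441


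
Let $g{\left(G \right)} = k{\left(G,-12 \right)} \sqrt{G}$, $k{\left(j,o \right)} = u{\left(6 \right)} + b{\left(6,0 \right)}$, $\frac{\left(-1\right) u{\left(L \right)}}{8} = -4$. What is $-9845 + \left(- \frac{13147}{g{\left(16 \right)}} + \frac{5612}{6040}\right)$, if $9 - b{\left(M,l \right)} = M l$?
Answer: $- \frac{1228818839}{123820} \approx -9924.2$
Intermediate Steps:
$u{\left(L \right)} = 32$ ($u{\left(L \right)} = \left(-8\right) \left(-4\right) = 32$)
$b{\left(M,l \right)} = 9 - M l$
$k{\left(j,o \right)} = 41$ ($k{\left(j,o \right)} = 32 + \left(9 - 6 \cdot 0\right) = 32 + \left(9 + 0\right) = 32 + 9 = 41$)
$g{\left(G \right)} = 41 \sqrt{G}$
$-9845 + \left(- \frac{13147}{g{\left(16 \right)}} + \frac{5612}{6040}\right) = -9845 + \left(- \frac{13147}{41 \sqrt{16}} + \frac{5612}{6040}\right) = -9845 + \left(- \frac{13147}{41 \cdot 4} + 5612 \cdot \frac{1}{6040}\right) = -9845 + \left(- \frac{13147}{164} + \frac{1403}{1510}\right) = -9845 - \frac{9810939}{123820} = - \frac{1228818839}{123820}$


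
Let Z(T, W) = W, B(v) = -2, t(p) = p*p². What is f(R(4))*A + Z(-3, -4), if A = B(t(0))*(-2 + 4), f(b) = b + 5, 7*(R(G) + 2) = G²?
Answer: -176/7 ≈ -25.143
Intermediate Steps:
t(p) = p³
R(G) = -2 + G²/7
f(b) = 5 + b
A = -4 (A = -2*(-2 + 4) = -2*2 = -4)
f(R(4))*A + Z(-3, -4) = (5 + (-2 + (⅐)*4²))*(-4) - 4 = (5 + (-2 + (⅐)*16))*(-4) - 4 = (5 + (-2 + 16/7))*(-4) - 4 = (5 + 2/7)*(-4) - 4 = (37/7)*(-4) - 4 = -148/7 - 4 = -176/7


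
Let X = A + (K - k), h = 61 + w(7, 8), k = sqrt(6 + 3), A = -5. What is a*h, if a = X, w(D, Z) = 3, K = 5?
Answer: -192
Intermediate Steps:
k = 3 (k = sqrt(9) = 3)
h = 64 (h = 61 + 3 = 64)
X = -3 (X = -5 + (5 - 1*3) = -5 + (5 - 3) = -5 + 2 = -3)
a = -3
a*h = -3*64 = -192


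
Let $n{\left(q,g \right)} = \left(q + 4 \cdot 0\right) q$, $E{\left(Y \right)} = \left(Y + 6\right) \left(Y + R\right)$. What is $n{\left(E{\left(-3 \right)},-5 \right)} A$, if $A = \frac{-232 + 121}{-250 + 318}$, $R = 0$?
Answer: $- \frac{8991}{68} \approx -132.22$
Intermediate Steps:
$E{\left(Y \right)} = Y \left(6 + Y\right)$ ($E{\left(Y \right)} = \left(Y + 6\right) \left(Y + 0\right) = \left(6 + Y\right) Y = Y \left(6 + Y\right)$)
$n{\left(q,g \right)} = q^{2}$ ($n{\left(q,g \right)} = \left(q + 0\right) q = q q = q^{2}$)
$A = - \frac{111}{68} \approx -1.6324$
$n{\left(E{\left(-3 \right)},-5 \right)} A = \left(- 3 \left(6 - 3\right)\right)^{2} \left(- \frac{111}{68}\right) = \left(\left(-3\right) 3\right)^{2} \left(- \frac{111}{68}\right) = \left(-9\right)^{2} \left(- \frac{111}{68}\right) = 81 \left(- \frac{111}{68}\right) = - \frac{8991}{68}$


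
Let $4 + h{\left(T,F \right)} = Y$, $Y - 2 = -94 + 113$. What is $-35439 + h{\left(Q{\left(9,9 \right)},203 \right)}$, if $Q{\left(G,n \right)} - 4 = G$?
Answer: $-35422$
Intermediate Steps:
$Q{\left(G,n \right)} = 4 + G$
$Y = 21$ ($Y = 2 + \left(-94 + 113\right) = 2 + 19 = 21$)
$h{\left(T,F \right)} = 17$ ($h{\left(T,F \right)} = -4 + 21 = 17$)
$-35439 + h{\left(Q{\left(9,9 \right)},203 \right)} = -35439 + 17 = -35422$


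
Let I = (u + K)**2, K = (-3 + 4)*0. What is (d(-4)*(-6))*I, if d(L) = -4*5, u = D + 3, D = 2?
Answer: 3000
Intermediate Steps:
u = 5 (u = 2 + 3 = 5)
d(L) = -20
K = 0 (K = 1*0 = 0)
I = 25 (I = (5 + 0)**2 = 5**2 = 25)
(d(-4)*(-6))*I = -20*(-6)*25 = 120*25 = 3000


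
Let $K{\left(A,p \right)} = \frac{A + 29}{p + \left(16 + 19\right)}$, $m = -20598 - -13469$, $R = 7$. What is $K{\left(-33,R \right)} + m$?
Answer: $- \frac{149711}{21} \approx -7129.1$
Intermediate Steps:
$m = -7129$ ($m = -20598 + 13469 = -7129$)
$K{\left(A,p \right)} = \frac{29 + A}{35 + p}$ ($K{\left(A,p \right)} = \frac{29 + A}{p + 35} = \frac{29 + A}{35 + p}$)
$K{\left(-33,R \right)} + m = \frac{29 - 33}{35 + 7} - 7129 = \frac{1}{42} \left(-4\right) - 7129 = - \frac{2}{21} - 7129 = - \frac{149711}{21}$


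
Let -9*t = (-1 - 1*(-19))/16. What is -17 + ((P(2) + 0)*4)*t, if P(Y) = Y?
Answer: -18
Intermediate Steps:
t = -1/8 (t = -(-1 - 1*(-19))/(9*16) = -(-1 + 19)/(9*16) = -2/16 = -1/9*9/8 = -1/8 ≈ -0.12500)
-17 + ((P(2) + 0)*4)*t = -17 + ((2 + 0)*4)*(-1/8) = -17 + (2*4)*(-1/8) = -17 + 8*(-1/8) = -17 - 1 = -18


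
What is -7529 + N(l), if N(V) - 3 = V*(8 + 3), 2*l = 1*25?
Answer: -14777/2 ≈ -7388.5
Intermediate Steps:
l = 25/2 (l = (1*25)/2 = (½)*25 = 25/2 ≈ 12.500)
N(V) = 3 + 11*V (N(V) = 3 + V*(8 + 3) = 3 + V*11 = 3 + 11*V)
-7529 + N(l) = -7529 + (3 + 11*(25/2)) = -7529 + (3 + 275/2) = -7529 + 281/2 = -14777/2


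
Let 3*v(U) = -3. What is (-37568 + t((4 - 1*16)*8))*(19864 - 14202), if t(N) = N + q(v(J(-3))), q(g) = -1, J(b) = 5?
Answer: -213259230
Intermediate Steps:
v(U) = -1 (v(U) = (⅓)*(-3) = -1)
t(N) = -1 + N (t(N) = N - 1 = -1 + N)
(-37568 + t((4 - 1*16)*8))*(19864 - 14202) = (-37568 + (-1 + (4 - 1*16)*8))*(19864 - 14202) = (-37568 + (-1 + (4 - 16)*8))*5662 = (-37568 + (-1 - 12*8))*5662 = (-37568 + (-1 - 96))*5662 = (-37568 - 97)*5662 = -37665*5662 = -213259230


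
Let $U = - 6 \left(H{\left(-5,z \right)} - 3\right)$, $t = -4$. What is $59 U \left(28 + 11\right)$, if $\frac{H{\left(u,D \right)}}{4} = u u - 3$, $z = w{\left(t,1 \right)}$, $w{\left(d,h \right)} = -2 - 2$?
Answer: $-1173510$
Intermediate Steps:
$w{\left(d,h \right)} = -4$ ($w{\left(d,h \right)} = -2 - 2 = -4$)
$z = -4$
$H{\left(u,D \right)} = -12 + 4 u^{2}$ ($H{\left(u,D \right)} = 4 \left(u u - 3\right) = 4 \left(u^{2} - 3\right) = 4 \left(-3 + u^{2}\right) = -12 + 4 u^{2}$)
$U = -510$ ($U = - 6 \left(\left(-12 + 4 \left(-5\right)^{2}\right) - 3\right) = - 6 \left(\left(-12 + 4 \cdot 25\right) - 3\right) = - 6 \left(\left(-12 + 100\right) - 3\right) = - 6 \left(88 - 3\right) = \left(-6\right) 85 = -510$)
$59 U \left(28 + 11\right) = 59 \left(-510\right) \left(28 + 11\right) = \left(-30090\right) 39 = -1173510$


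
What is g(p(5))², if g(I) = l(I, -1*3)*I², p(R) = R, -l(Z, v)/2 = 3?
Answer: 22500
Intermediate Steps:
l(Z, v) = -6 (l(Z, v) = -2*3 = -6)
g(I) = -6*I²
g(p(5))² = (-6*5²)² = (-6*25)² = (-150)² = 22500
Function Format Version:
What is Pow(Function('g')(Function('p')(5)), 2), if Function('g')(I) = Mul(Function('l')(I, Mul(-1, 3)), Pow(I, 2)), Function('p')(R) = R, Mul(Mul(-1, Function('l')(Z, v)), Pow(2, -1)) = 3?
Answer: 22500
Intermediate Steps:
Function('l')(Z, v) = -6 (Function('l')(Z, v) = Mul(-2, 3) = -6)
Function('g')(I) = Mul(-6, Pow(I, 2))
Pow(Function('g')(Function('p')(5)), 2) = Pow(Mul(-6, Pow(5, 2)), 2) = Pow(Mul(-6, 25), 2) = Pow(-150, 2) = 22500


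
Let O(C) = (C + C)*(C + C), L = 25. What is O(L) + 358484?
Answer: 360984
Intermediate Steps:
O(C) = 4*C**2 (O(C) = (2*C)*(2*C) = 4*C**2)
O(L) + 358484 = 4*25**2 + 358484 = 4*625 + 358484 = 2500 + 358484 = 360984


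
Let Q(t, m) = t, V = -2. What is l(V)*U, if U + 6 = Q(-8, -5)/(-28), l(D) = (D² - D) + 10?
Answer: -640/7 ≈ -91.429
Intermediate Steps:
l(D) = 10 + D² - D
U = -40/7 (U = -6 - 8/(-28) = -6 - 8*(-1/28) = -6 + 2/7 = -40/7 ≈ -5.7143)
l(V)*U = (10 + (-2)² - 1*(-2))*(-40/7) = (10 + 4 + 2)*(-40/7) = 16*(-40/7) = -640/7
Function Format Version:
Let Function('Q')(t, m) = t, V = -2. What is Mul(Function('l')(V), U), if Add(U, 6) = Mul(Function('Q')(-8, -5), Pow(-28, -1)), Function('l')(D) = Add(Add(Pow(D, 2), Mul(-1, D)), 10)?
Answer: Rational(-640, 7) ≈ -91.429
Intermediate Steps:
Function('l')(D) = Add(10, Pow(D, 2), Mul(-1, D))
U = Rational(-40, 7) (U = Add(-6, Mul(-8, Pow(-28, -1))) = Add(-6, Mul(-8, Rational(-1, 28))) = Add(-6, Rational(2, 7)) = Rational(-40, 7) ≈ -5.7143)
Mul(Function('l')(V), U) = Mul(Add(10, Pow(-2, 2), Mul(-1, -2)), Rational(-40, 7)) = Mul(Add(10, 4, 2), Rational(-40, 7)) = Mul(16, Rational(-40, 7)) = Rational(-640, 7)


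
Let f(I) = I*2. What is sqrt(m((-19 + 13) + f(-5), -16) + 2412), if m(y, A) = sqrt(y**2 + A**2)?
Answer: 2*sqrt(603 + 4*sqrt(2)) ≈ 49.342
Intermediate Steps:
f(I) = 2*I
m(y, A) = sqrt(A**2 + y**2)
sqrt(m((-19 + 13) + f(-5), -16) + 2412) = sqrt(sqrt((-16)**2 + ((-19 + 13) + 2*(-5))**2) + 2412) = sqrt(sqrt(256 + (-6 - 10)**2) + 2412) = sqrt(sqrt(256 + (-16)**2) + 2412) = sqrt(sqrt(256 + 256) + 2412) = sqrt(sqrt(512) + 2412) = sqrt(16*sqrt(2) + 2412) = sqrt(2412 + 16*sqrt(2))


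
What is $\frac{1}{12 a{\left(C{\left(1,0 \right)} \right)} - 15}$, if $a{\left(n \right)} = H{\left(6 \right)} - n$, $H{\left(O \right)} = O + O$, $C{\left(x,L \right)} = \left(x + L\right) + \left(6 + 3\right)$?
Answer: $\frac{1}{9} \approx 0.11111$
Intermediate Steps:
$C{\left(x,L \right)} = 9 + L + x$ ($C{\left(x,L \right)} = \left(L + x\right) + 9 = 9 + L + x$)
$H{\left(O \right)} = 2 O$
$a{\left(n \right)} = 12 - n$ ($a{\left(n \right)} = 2 \cdot 6 - n = 12 - n$)
$\frac{1}{12 a{\left(C{\left(1,0 \right)} \right)} - 15} = \frac{1}{12 \left(12 - \left(9 + 0 + 1\right)\right) - 15} = \frac{1}{12 \left(12 - 10\right) - 15} = \frac{1}{12 \cdot 2 - 15} = \frac{1}{24 - 15} = \frac{1}{9}$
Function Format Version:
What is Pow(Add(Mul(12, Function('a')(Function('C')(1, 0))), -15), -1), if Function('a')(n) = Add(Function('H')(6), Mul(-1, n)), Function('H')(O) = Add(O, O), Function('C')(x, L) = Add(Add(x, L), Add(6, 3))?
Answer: Rational(1, 9) ≈ 0.11111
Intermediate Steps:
Function('C')(x, L) = Add(9, L, x) (Function('C')(x, L) = Add(Add(L, x), 9) = Add(9, L, x))
Function('H')(O) = Mul(2, O)
Function('a')(n) = Add(12, Mul(-1, n)) (Function('a')(n) = Add(Mul(2, 6), Mul(-1, n)) = Add(12, Mul(-1, n)))
Pow(Add(Mul(12, Function('a')(Function('C')(1, 0))), -15), -1) = Pow(Add(Mul(12, Add(12, Mul(-1, Add(9, 0, 1)))), -15), -1) = Pow(Add(Mul(12, Add(12, Mul(-1, 10))), -15), -1) = Pow(Add(Mul(12, Add(12, -10)), -15), -1) = Pow(Add(Mul(12, 2), -15), -1) = Pow(Add(24, -15), -1) = Pow(9, -1) = Rational(1, 9)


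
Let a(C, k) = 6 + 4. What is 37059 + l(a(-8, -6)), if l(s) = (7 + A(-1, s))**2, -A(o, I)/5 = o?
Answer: 37203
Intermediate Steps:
A(o, I) = -5*o
a(C, k) = 10
l(s) = 144 (l(s) = (7 - 5*(-1))**2 = (7 + 5)**2 = 12**2 = 144)
37059 + l(a(-8, -6)) = 37059 + 144 = 37203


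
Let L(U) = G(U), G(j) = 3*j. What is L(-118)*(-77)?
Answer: 27258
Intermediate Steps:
L(U) = 3*U
L(-118)*(-77) = (3*(-118))*(-77) = -354*(-77) = 27258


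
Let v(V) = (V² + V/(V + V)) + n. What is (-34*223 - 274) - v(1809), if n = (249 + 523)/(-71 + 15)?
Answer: -22962266/7 ≈ -3.2803e+6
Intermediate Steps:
n = -193/14 (n = 772/(-56) = 772*(-1/56) = -193/14 ≈ -13.786)
v(V) = -93/7 + V² (v(V) = (V² + V/(V + V)) - 193/14 = (V² + V/((2*V))) - 193/14 = (V² + (1/(2*V))*V) - 193/14 = (V² + ½) - 193/14 = (½ + V²) - 193/14 = -93/7 + V²)
(-34*223 - 274) - v(1809) = (-34*223 - 274) - (-93/7 + 1809²) = (-7582 - 274) - (-93/7 + 3272481) = -7856 - 1*22907274/7 = -7856 - 22907274/7 = -22962266/7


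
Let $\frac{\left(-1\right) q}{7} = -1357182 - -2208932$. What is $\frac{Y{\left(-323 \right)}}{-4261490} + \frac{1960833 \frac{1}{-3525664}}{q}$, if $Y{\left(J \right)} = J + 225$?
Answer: $\frac{29548618689331}{1279718761574488000} \approx 2.309 \cdot 10^{-5}$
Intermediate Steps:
$Y{\left(J \right)} = 225 + J$
$q = -5962250$ ($q = - 7 \left(-1357182 - -2208932\right) = - 7 \left(-1357182 + 2208932\right) = \left(-7\right) 851750 = -5962250$)
$\frac{Y{\left(-323 \right)}}{-4261490} + \frac{1960833 \frac{1}{-3525664}}{q} = \frac{225 - 323}{-4261490} + \frac{1960833 \frac{1}{-3525664}}{-5962250} = \left(-98\right) \left(- \frac{1}{4261490}\right) + 1960833 \left(- \frac{1}{3525664}\right) \left(- \frac{1}{5962250}\right) = \frac{49}{2130745} - - \frac{280119}{3002984312000} = \frac{49}{2130745} + \frac{280119}{3002984312000} = \frac{29548618689331}{1279718761574488000}$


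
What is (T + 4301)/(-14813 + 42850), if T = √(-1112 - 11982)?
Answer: 187/1219 + I*√13094/28037 ≈ 0.1534 + 0.0040814*I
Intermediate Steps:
T = I*√13094 (T = √(-13094) = I*√13094 ≈ 114.43*I)
(T + 4301)/(-14813 + 42850) = (I*√13094 + 4301)/(-14813 + 42850) = (4301 + I*√13094)/28037 = (4301 + I*√13094)*(1/28037) = 187/1219 + I*√13094/28037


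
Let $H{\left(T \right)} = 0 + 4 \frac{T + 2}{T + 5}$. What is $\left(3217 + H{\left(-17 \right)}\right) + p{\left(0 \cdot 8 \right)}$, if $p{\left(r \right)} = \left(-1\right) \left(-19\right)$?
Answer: $3241$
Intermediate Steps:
$p{\left(r \right)} = 19$
$H{\left(T \right)} = \frac{4 \left(2 + T\right)}{5 + T}$ ($H{\left(T \right)} = 0 + 4 \frac{2 + T}{5 + T} = 0 + \frac{4 \left(2 + T\right)}{5 + T} = \frac{4 \left(2 + T\right)}{5 + T}$)
$\left(3217 + H{\left(-17 \right)}\right) + p{\left(0 \cdot 8 \right)} = \left(3217 + \frac{4 \left(2 - 17\right)}{5 - 17}\right) + 19 = \left(3217 + 4 \frac{1}{-12} \left(-15\right)\right) + 19 = \left(3217 + 4 \left(- \frac{1}{12}\right) \left(-15\right)\right) + 19 = \left(3217 + 5\right) + 19 = 3222 + 19 = 3241$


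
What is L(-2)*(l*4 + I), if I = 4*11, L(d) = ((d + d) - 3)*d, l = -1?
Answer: 560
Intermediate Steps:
L(d) = d*(-3 + 2*d) (L(d) = (2*d - 3)*d = (-3 + 2*d)*d = d*(-3 + 2*d))
I = 44
L(-2)*(l*4 + I) = (-2*(-3 + 2*(-2)))*(-1*4 + 44) = (-2*(-3 - 4))*(-4 + 44) = -2*(-7)*40 = 14*40 = 560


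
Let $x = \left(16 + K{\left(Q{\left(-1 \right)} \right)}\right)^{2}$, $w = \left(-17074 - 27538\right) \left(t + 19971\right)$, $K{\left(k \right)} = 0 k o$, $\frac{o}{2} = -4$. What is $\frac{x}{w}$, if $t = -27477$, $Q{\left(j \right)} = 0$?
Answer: $\frac{32}{41857209} \approx 7.645 \cdot 10^{-7}$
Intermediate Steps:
$o = -8$ ($o = 2 \left(-4\right) = -8$)
$K{\left(k \right)} = 0$ ($K{\left(k \right)} = 0 k \left(-8\right) = 0 \left(-8\right) = 0$)
$w = 334857672$ ($w = \left(-17074 - 27538\right) \left(-27477 + 19971\right) = \left(-44612\right) \left(-7506\right) = 334857672$)
$x = 256$ ($x = \left(16 + 0\right)^{2} = 16^{2} = 256$)
$\frac{x}{w} = \frac{256}{334857672} = 256 \cdot \frac{1}{334857672} = \frac{32}{41857209}$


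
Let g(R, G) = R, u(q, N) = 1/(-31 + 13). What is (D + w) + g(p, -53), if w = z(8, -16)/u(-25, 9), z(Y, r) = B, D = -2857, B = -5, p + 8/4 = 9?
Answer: -2760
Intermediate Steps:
p = 7 (p = -2 + 9 = 7)
u(q, N) = -1/18 (u(q, N) = 1/(-18) = -1/18)
z(Y, r) = -5
w = 90 (w = -5/(-1/18) = -5*(-18) = 90)
(D + w) + g(p, -53) = (-2857 + 90) + 7 = -2767 + 7 = -2760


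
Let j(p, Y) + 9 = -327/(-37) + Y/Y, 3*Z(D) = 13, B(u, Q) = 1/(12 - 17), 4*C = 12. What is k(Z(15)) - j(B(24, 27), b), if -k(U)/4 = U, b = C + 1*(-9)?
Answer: -2017/111 ≈ -18.171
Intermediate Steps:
C = 3 (C = (1/4)*12 = 3)
B(u, Q) = -1/5 (B(u, Q) = 1/(-5) = -1/5)
Z(D) = 13/3 (Z(D) = (1/3)*13 = 13/3)
b = -6 (b = 3 + 1*(-9) = 3 - 9 = -6)
k(U) = -4*U
j(p, Y) = 31/37 (j(p, Y) = -9 + (-327/(-37) + Y/Y) = -9 + (-327*(-1/37) + 1) = -9 + (327/37 + 1) = -9 + 364/37 = 31/37)
k(Z(15)) - j(B(24, 27), b) = -4*13/3 - 1*31/37 = -52/3 - 31/37 = -2017/111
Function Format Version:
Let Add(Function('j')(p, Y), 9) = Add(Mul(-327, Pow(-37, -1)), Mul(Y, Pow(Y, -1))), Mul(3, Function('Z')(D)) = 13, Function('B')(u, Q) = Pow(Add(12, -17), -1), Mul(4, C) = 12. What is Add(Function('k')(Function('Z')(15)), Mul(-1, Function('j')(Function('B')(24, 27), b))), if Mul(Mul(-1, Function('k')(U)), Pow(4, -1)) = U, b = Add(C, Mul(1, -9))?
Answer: Rational(-2017, 111) ≈ -18.171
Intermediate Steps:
C = 3 (C = Mul(Rational(1, 4), 12) = 3)
Function('B')(u, Q) = Rational(-1, 5) (Function('B')(u, Q) = Pow(-5, -1) = Rational(-1, 5))
Function('Z')(D) = Rational(13, 3) (Function('Z')(D) = Mul(Rational(1, 3), 13) = Rational(13, 3))
b = -6 (b = Add(3, Mul(1, -9)) = Add(3, -9) = -6)
Function('k')(U) = Mul(-4, U)
Function('j')(p, Y) = Rational(31, 37) (Function('j')(p, Y) = Add(-9, Add(Mul(-327, Pow(-37, -1)), Mul(Y, Pow(Y, -1)))) = Add(-9, Add(Mul(-327, Rational(-1, 37)), 1)) = Add(-9, Add(Rational(327, 37), 1)) = Add(-9, Rational(364, 37)) = Rational(31, 37))
Add(Function('k')(Function('Z')(15)), Mul(-1, Function('j')(Function('B')(24, 27), b))) = Add(Mul(-4, Rational(13, 3)), Mul(-1, Rational(31, 37))) = Add(Rational(-52, 3), Rational(-31, 37)) = Rational(-2017, 111)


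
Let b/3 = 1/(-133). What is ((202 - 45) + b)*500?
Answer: 10439000/133 ≈ 78489.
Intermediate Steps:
b = -3/133 (b = 3/(-133) = 3*(-1/133) = -3/133 ≈ -0.022556)
((202 - 45) + b)*500 = ((202 - 45) - 3/133)*500 = (157 - 3/133)*500 = (20878/133)*500 = 10439000/133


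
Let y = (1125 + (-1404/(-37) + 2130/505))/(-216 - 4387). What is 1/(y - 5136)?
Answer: -17201411/88350808587 ≈ -0.00019469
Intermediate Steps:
y = -4361691/17201411 (y = (1125 + (-1404*(-1/37) + 2130*(1/505)))/(-4603) = (1125 + (1404/37 + 426/101))*(-1/4603) = (1125 + 157566/3737)*(-1/4603) = (4361691/3737)*(-1/4603) = -4361691/17201411 ≈ -0.25357)
1/(y - 5136) = 1/(-4361691/17201411 - 5136) = 1/(-88350808587/17201411) = -17201411/88350808587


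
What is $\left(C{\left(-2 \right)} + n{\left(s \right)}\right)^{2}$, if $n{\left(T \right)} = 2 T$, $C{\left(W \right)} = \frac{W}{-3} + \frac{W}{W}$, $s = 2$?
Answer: $\frac{289}{9} \approx 32.111$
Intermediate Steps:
$C{\left(W \right)} = 1 - \frac{W}{3}$ ($C{\left(W \right)} = W \left(- \frac{1}{3}\right) + 1 = - \frac{W}{3} + 1 = 1 - \frac{W}{3}$)
$\left(C{\left(-2 \right)} + n{\left(s \right)}\right)^{2} = \left(\left(1 - - \frac{2}{3}\right) + 2 \cdot 2\right)^{2} = \left(\left(1 + \frac{2}{3}\right) + 4\right)^{2} = \left(\frac{5}{3} + 4\right)^{2} = \left(\frac{17}{3}\right)^{2} = \frac{289}{9}$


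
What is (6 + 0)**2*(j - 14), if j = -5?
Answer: -684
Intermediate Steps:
(6 + 0)**2*(j - 14) = (6 + 0)**2*(-5 - 14) = 6**2*(-19) = 36*(-19) = -684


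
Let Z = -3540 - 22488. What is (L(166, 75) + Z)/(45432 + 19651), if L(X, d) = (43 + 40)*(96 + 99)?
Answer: -9843/65083 ≈ -0.15124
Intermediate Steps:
Z = -26028
L(X, d) = 16185 (L(X, d) = 83*195 = 16185)
(L(166, 75) + Z)/(45432 + 19651) = (16185 - 26028)/(45432 + 19651) = -9843/65083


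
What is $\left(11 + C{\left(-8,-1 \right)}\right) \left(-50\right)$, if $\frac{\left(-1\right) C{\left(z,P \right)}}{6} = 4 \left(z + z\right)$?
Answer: $-19750$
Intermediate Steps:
$C{\left(z,P \right)} = - 48 z$ ($C{\left(z,P \right)} = - 6 \cdot 4 \left(z + z\right) = - 6 \cdot 4 \cdot 2 z = - 6 \cdot 8 z = - 48 z$)
$\left(11 + C{\left(-8,-1 \right)}\right) \left(-50\right) = \left(11 - -384\right) \left(-50\right) = \left(11 + 384\right) \left(-50\right) = 395 \left(-50\right) = -19750$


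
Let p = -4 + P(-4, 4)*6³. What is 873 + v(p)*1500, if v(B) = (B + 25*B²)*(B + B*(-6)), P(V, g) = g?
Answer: -119266046999127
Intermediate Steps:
p = 860 (p = -4 + 4*6³ = -4 + 4*216 = -4 + 864 = 860)
v(B) = -5*B*(B + 25*B²) (v(B) = (B + 25*B²)*(B - 6*B) = (B + 25*B²)*(-5*B) = -5*B*(B + 25*B²))
873 + v(p)*1500 = 873 + (860²*(-5 - 125*860))*1500 = 873 + (739600*(-5 - 107500))*1500 = 873 + (739600*(-107505))*1500 = 873 - 79510698000*1500 = 873 - 119266047000000 = -119266046999127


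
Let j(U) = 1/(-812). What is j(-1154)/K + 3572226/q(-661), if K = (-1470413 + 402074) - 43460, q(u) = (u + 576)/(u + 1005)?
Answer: -1109378329098766187/76736366980 ≈ -1.4457e+7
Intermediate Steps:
j(U) = -1/812
q(u) = (576 + u)/(1005 + u)
K = -1111799 (K = -1068339 - 43460 = -1111799)
j(-1154)/K + 3572226/q(-661) = -1/812/(-1111799) + 3572226/(((576 - 661)/(1005 - 661))) = -1/812*(-1/1111799) + 3572226/((-85/344)) = 1/902780788 + 3572226/(((1/344)*(-85))) = 1/902780788 + 3572226/(-85/344) = 1/902780788 + 3572226*(-344/85) = 1/902780788 - 1228845744/85 = -1109378329098766187/76736366980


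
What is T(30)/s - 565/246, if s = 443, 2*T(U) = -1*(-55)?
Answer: -121765/54489 ≈ -2.2347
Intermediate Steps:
T(U) = 55/2 (T(U) = (-1*(-55))/2 = (1/2)*55 = 55/2)
T(30)/s - 565/246 = (55/2)/443 - 565/246 = (55/2)*(1/443) - 565*1/246 = 55/886 - 565/246 = -121765/54489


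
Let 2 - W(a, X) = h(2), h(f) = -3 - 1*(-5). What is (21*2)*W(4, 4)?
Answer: 0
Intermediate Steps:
h(f) = 2 (h(f) = -3 + 5 = 2)
W(a, X) = 0 (W(a, X) = 2 - 1*2 = 2 - 2 = 0)
(21*2)*W(4, 4) = (21*2)*0 = 42*0 = 0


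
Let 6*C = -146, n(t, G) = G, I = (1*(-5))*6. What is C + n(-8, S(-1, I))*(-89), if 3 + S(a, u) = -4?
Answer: 1796/3 ≈ 598.67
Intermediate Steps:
I = -30 (I = -5*6 = -30)
S(a, u) = -7 (S(a, u) = -3 - 4 = -7)
C = -73/3 (C = (⅙)*(-146) = -73/3 ≈ -24.333)
C + n(-8, S(-1, I))*(-89) = -73/3 - 7*(-89) = -73/3 + 623 = 1796/3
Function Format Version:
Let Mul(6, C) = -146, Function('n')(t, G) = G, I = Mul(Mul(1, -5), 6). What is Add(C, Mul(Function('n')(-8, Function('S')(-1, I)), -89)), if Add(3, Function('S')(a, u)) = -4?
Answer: Rational(1796, 3) ≈ 598.67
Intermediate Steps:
I = -30 (I = Mul(-5, 6) = -30)
Function('S')(a, u) = -7 (Function('S')(a, u) = Add(-3, -4) = -7)
C = Rational(-73, 3) (C = Mul(Rational(1, 6), -146) = Rational(-73, 3) ≈ -24.333)
Add(C, Mul(Function('n')(-8, Function('S')(-1, I)), -89)) = Add(Rational(-73, 3), Mul(-7, -89)) = Add(Rational(-73, 3), 623) = Rational(1796, 3)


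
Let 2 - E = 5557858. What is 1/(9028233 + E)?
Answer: 1/3470377 ≈ 2.8815e-7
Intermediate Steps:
E = -5557856 (E = 2 - 1*5557858 = 2 - 5557858 = -5557856)
1/(9028233 + E) = 1/(9028233 - 5557856) = 1/3470377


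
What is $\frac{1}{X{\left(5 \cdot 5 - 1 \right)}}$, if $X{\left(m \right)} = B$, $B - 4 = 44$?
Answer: $\frac{1}{48} \approx 0.020833$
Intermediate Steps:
$B = 48$ ($B = 4 + 44 = 48$)
$X{\left(m \right)} = 48$
$\frac{1}{X{\left(5 \cdot 5 - 1 \right)}} = \frac{1}{48}$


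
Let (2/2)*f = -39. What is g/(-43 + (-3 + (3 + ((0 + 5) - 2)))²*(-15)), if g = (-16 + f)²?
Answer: -3025/178 ≈ -16.994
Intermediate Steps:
f = -39
g = 3025 (g = (-16 - 39)² = (-55)² = 3025)
g/(-43 + (-3 + (3 + ((0 + 5) - 2)))²*(-15)) = 3025/(-43 + (-3 + (3 + ((0 + 5) - 2)))²*(-15)) = 3025/(-43 + (-3 + (3 + (5 - 2)))²*(-15)) = 3025/(-43 + (-3 + (3 + 3))²*(-15)) = 3025/(-43 + (-3 + 6)²*(-15)) = 3025/(-43 + 3²*(-15)) = 3025/(-43 + 9*(-15)) = 3025/(-43 - 135) = 3025/(-178) = 3025*(-1/178) = -3025/178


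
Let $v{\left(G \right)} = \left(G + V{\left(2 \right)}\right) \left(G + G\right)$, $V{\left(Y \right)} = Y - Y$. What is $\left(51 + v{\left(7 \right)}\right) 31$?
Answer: $4619$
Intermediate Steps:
$V{\left(Y \right)} = 0$
$v{\left(G \right)} = 2 G^{2}$ ($v{\left(G \right)} = \left(G + 0\right) \left(G + G\right) = G 2 G = 2 G^{2}$)
$\left(51 + v{\left(7 \right)}\right) 31 = \left(51 + 2 \cdot 7^{2}\right) 31 = \left(51 + 2 \cdot 49\right) 31 = \left(51 + 98\right) 31 = 149 \cdot 31 = 4619$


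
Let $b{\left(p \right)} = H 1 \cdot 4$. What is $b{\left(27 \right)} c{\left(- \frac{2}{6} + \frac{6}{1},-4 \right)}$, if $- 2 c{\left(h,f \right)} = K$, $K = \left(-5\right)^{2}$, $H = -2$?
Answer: $100$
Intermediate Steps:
$b{\left(p \right)} = -8$ ($b{\left(p \right)} = \left(-2\right) 1 \cdot 4 = \left(-2\right) 4 = -8$)
$K = 25$
$c{\left(h,f \right)} = - \frac{25}{2}$ ($c{\left(h,f \right)} = \left(- \frac{1}{2}\right) 25 = - \frac{25}{2}$)
$b{\left(27 \right)} c{\left(- \frac{2}{6} + \frac{6}{1},-4 \right)} = \left(-8\right) \left(- \frac{25}{2}\right) = 100$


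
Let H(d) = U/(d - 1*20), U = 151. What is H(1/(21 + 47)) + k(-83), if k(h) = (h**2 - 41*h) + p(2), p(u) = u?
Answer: 92578/9 ≈ 10286.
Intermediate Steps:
k(h) = 2 + h**2 - 41*h (k(h) = (h**2 - 41*h) + 2 = 2 + h**2 - 41*h)
H(d) = 151/(-20 + d) (H(d) = 151/(d - 1*20) = 151/(d - 20) = 151/(-20 + d))
H(1/(21 + 47)) + k(-83) = 151/(-20 + 1/(21 + 47)) + (2 + (-83)**2 - 41*(-83)) = 151/(-20 + 1/68) + (2 + 6889 + 3403) = 151/(-20 + 1/68) + 10294 = 151/(-1359/68) + 10294 = 151*(-68/1359) + 10294 = -68/9 + 10294 = 92578/9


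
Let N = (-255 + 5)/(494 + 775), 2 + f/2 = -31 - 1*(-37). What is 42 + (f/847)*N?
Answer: 45141406/1074843 ≈ 41.998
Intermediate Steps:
f = 8 (f = -4 + 2*(-31 - 1*(-37)) = -4 + 2*(-31 + 37) = -4 + 2*6 = -4 + 12 = 8)
N = -250/1269 ≈ -0.19701
42 + (f/847)*N = 42 + (8/847)*(-250/1269) = 42 - 2000/1074843 = 45141406/1074843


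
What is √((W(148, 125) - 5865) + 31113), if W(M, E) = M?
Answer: 2*√6349 ≈ 159.36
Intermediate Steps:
√((W(148, 125) - 5865) + 31113) = √((148 - 5865) + 31113) = √(-5717 + 31113) = √25396 = 2*√6349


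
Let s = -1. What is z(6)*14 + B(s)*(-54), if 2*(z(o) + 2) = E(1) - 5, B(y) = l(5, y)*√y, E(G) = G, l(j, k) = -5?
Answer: -56 + 270*I ≈ -56.0 + 270.0*I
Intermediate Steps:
B(y) = -5*√y
z(o) = -4 (z(o) = -2 + (1 - 5)/2 = -2 + (½)*(-4) = -2 - 2 = -4)
z(6)*14 + B(s)*(-54) = -4*14 - 5*I*(-54) = -56 - 5*I*(-54) = -56 + 270*I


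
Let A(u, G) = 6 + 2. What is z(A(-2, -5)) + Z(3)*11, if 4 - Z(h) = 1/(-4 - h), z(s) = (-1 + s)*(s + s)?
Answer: 1103/7 ≈ 157.57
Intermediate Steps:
A(u, G) = 8
z(s) = 2*s*(-1 + s) (z(s) = (-1 + s)*(2*s) = 2*s*(-1 + s))
Z(h) = 4 - 1/(-4 - h)
z(A(-2, -5)) + Z(3)*11 = 2*8*(-1 + 8) + ((17 + 4*3)/(4 + 3))*11 = 2*8*7 + ((17 + 12)/7)*11 = 112 + ((⅐)*29)*11 = 112 + (29/7)*11 = 112 + 319/7 = 1103/7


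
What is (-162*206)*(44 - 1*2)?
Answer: -1401624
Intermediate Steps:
(-162*206)*(44 - 1*2) = -33372*(44 - 2) = -33372*42 = -1401624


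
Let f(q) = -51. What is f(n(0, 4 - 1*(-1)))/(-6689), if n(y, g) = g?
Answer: 51/6689 ≈ 0.0076245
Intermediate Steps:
f(n(0, 4 - 1*(-1)))/(-6689) = -51/(-6689) = -51*(-1/6689) = 51/6689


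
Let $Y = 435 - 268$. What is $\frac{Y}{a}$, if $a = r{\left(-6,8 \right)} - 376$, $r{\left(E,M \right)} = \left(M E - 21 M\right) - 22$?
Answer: $- \frac{167}{614} \approx -0.27199$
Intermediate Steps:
$r{\left(E,M \right)} = -22 - 21 M + E M$ ($r{\left(E,M \right)} = \left(E M - 21 M\right) - 22 = \left(- 21 M + E M\right) - 22 = -22 - 21 M + E M$)
$a = -614$ ($a = \left(-22 - 168 - 48\right) - 376 = -238 - 376 = -614$)
$Y = 167$
$\frac{Y}{a} = \frac{167}{-614} = 167 \left(- \frac{1}{614}\right) = - \frac{167}{614}$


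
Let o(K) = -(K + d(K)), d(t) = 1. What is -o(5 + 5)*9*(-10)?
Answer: -990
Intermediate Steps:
o(K) = -1 - K (o(K) = -(K + 1) = -(1 + K) = -1 - K)
-o(5 + 5)*9*(-10) = -(-1 - (5 + 5))*9*(-10) = -(-1 - 1*10)*(-90) = -(-1 - 10)*(-90) = -(-11)*(-90) = -1*990 = -990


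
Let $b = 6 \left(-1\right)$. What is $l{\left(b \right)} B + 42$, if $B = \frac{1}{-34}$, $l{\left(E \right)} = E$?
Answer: $\frac{717}{17} \approx 42.176$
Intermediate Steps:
$b = -6$
$B = - \frac{1}{34} \approx -0.029412$
$l{\left(b \right)} B + 42 = \left(-6\right) \left(- \frac{1}{34}\right) + 42 = \frac{3}{17} + 42 = \frac{717}{17}$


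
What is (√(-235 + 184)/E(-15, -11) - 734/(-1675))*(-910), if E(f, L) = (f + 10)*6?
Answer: -133588/335 + 91*I*√51/3 ≈ -398.77 + 216.62*I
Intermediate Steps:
E(f, L) = 60 + 6*f (E(f, L) = (10 + f)*6 = 60 + 6*f)
(√(-235 + 184)/E(-15, -11) - 734/(-1675))*(-910) = (√(-235 + 184)/(60 + 6*(-15)) - 734/(-1675))*(-910) = (√(-51)/(60 - 90) - 734*(-1/1675))*(-910) = ((I*√51)/(-30) + 734/1675)*(-910) = ((I*√51)*(-1/30) + 734/1675)*(-910) = (-I*√51/30 + 734/1675)*(-910) = (734/1675 - I*√51/30)*(-910) = -133588/335 + 91*I*√51/3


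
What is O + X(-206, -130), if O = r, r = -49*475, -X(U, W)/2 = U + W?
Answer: -22603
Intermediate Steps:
X(U, W) = -2*U - 2*W (X(U, W) = -2*(U + W) = -2*U - 2*W)
r = -23275
O = -23275
O + X(-206, -130) = -23275 + (-2*(-206) - 2*(-130)) = -23275 + (412 + 260) = -23275 + 672 = -22603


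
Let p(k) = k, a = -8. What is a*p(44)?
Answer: -352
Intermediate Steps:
a*p(44) = -8*44 = -352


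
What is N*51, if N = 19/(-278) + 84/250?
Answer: 474351/34750 ≈ 13.650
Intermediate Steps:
N = 9301/34750 (N = 19*(-1/278) + 84*(1/250) = -19/278 + 42/125 = 9301/34750 ≈ 0.26765)
N*51 = (9301/34750)*51 = 474351/34750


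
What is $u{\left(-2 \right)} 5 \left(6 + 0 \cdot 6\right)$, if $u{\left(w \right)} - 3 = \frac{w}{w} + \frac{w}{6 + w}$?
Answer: $105$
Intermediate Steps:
$u{\left(w \right)} = 4 + \frac{w}{6 + w}$ ($u{\left(w \right)} = 3 + \left(\frac{w}{w} + \frac{w}{6 + w}\right) = 3 + \left(1 + \frac{w}{6 + w}\right) = 4 + \frac{w}{6 + w}$)
$u{\left(-2 \right)} 5 \left(6 + 0 \cdot 6\right) = \frac{24 + 5 \left(-2\right)}{6 - 2} \cdot 5 \left(6 + 0 \cdot 6\right) = \frac{24 - 10}{4} \cdot 5 \left(6 + 0\right) = \frac{1}{4} \cdot 14 \cdot 5 \cdot 6 = \frac{7}{2} \cdot 5 \cdot 6 = \frac{35}{2} \cdot 6 = 105$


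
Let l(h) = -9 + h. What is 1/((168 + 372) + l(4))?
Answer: 1/535 ≈ 0.0018692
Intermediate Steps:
1/((168 + 372) + l(4)) = 1/((168 + 372) + (-9 + 4)) = 1/(540 - 5) = 1/535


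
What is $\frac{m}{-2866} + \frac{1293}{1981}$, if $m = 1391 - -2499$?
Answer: $- \frac{2000176}{2838773} \approx -0.70459$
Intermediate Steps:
$m = 3890$ ($m = 1391 + 2499 = 3890$)
$\frac{m}{-2866} + \frac{1293}{1981} = \frac{3890}{-2866} + \frac{1293}{1981} = 3890 \left(- \frac{1}{2866}\right) + 1293 \cdot \frac{1}{1981} = - \frac{1945}{1433} + \frac{1293}{1981} = - \frac{2000176}{2838773}$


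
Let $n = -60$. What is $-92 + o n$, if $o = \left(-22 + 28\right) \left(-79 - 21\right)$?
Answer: $35908$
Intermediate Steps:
$o = -600$ ($o = 6 \left(-100\right) = -600$)
$-92 + o n = -92 - -36000 = -92 + 36000 = 35908$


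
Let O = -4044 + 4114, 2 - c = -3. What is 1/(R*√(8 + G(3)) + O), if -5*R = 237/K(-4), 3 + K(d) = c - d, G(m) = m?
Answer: 7000/421349 + 790*√11/421349 ≈ 0.022832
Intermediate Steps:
c = 5 (c = 2 - 1*(-3) = 2 + 3 = 5)
K(d) = 2 - d (K(d) = -3 + (5 - d) = 2 - d)
O = 70
R = -79/10 (R = -237/(5*(2 - 1*(-4))) = -237/(5*(2 + 4)) = -237/(5*6) = -⅕*79/2 = -79/10 ≈ -7.9000)
1/(R*√(8 + G(3)) + O) = 1/(-79*√(8 + 3)/10 + 70) = 1/(-79*√11/10 + 70) = 1/(70 - 79*√11/10)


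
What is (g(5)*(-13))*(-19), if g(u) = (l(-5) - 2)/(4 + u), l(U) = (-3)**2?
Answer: 1729/9 ≈ 192.11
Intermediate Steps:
l(U) = 9
g(u) = 7/(4 + u) (g(u) = (9 - 2)/(4 + u) = 7/(4 + u))
(g(5)*(-13))*(-19) = ((7/(4 + 5))*(-13))*(-19) = ((7/9)*(-13))*(-19) = -91/9*(-19) = 1729/9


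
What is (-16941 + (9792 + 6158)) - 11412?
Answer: -12403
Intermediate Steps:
(-16941 + (9792 + 6158)) - 11412 = (-16941 + 15950) - 11412 = -991 - 11412 = -12403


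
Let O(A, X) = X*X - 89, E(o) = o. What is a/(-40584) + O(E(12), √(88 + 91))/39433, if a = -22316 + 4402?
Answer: 355027661/800174436 ≈ 0.44369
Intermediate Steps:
O(A, X) = -89 + X² (O(A, X) = X² - 89 = -89 + X²)
a = -17914
a/(-40584) + O(E(12), √(88 + 91))/39433 = -17914/(-40584) + (-89 + (√(88 + 91))²)/39433 = -17914*(-1/40584) + (-89 + (√179)²)*(1/39433) = 8957/20292 + (-89 + 179)*(1/39433) = 8957/20292 + 90*(1/39433) = 8957/20292 + 90/39433 = 355027661/800174436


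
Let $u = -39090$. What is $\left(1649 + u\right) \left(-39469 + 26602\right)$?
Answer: $481753347$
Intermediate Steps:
$\left(1649 + u\right) \left(-39469 + 26602\right) = \left(1649 - 39090\right) \left(-39469 + 26602\right) = \left(-37441\right) \left(-12867\right) = 481753347$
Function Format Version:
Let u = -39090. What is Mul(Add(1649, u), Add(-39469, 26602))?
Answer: 481753347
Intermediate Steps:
Mul(Add(1649, u), Add(-39469, 26602)) = Mul(Add(1649, -39090), Add(-39469, 26602)) = Mul(-37441, -12867) = 481753347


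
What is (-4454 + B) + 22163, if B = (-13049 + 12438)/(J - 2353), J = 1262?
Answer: 19321130/1091 ≈ 17710.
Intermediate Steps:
B = 611/1091 (B = (-13049 + 12438)/(1262 - 2353) = -611/(-1091) = -611*(-1/1091) = 611/1091 ≈ 0.56004)
(-4454 + B) + 22163 = (-4454 + 611/1091) + 22163 = -4858703/1091 + 22163 = 19321130/1091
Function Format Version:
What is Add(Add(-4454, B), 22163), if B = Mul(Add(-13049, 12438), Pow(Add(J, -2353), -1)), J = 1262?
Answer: Rational(19321130, 1091) ≈ 17710.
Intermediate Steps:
B = Rational(611, 1091) (B = Mul(Add(-13049, 12438), Pow(Add(1262, -2353), -1)) = Mul(-611, Pow(-1091, -1)) = Mul(-611, Rational(-1, 1091)) = Rational(611, 1091) ≈ 0.56004)
Add(Add(-4454, B), 22163) = Add(Add(-4454, Rational(611, 1091)), 22163) = Add(Rational(-4858703, 1091), 22163) = Rational(19321130, 1091)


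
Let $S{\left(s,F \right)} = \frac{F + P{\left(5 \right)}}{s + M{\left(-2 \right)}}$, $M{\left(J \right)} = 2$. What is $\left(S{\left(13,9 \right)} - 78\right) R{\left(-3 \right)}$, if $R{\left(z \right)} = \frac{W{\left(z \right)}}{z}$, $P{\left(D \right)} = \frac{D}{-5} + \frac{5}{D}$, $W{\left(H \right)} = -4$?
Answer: $- \frac{516}{5} \approx -103.2$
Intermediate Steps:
$P{\left(D \right)} = \frac{5}{D} - \frac{D}{5}$ ($P{\left(D \right)} = D \left(- \frac{1}{5}\right) + \frac{5}{D} = - \frac{D}{5} + \frac{5}{D} = \frac{5}{D} - \frac{D}{5}$)
$S{\left(s,F \right)} = \frac{F}{2 + s}$ ($S{\left(s,F \right)} = \frac{F + \left(\frac{5}{5} - 1\right)}{s + 2} = \frac{F + \left(5 \cdot \frac{1}{5} - 1\right)}{2 + s} = \frac{F + \left(1 - 1\right)}{2 + s} = \frac{F + 0}{2 + s} = \frac{F}{2 + s}$)
$R{\left(z \right)} = - \frac{4}{z}$
$\left(S{\left(13,9 \right)} - 78\right) R{\left(-3 \right)} = \left(\frac{9}{2 + 13} - 78\right) \left(- \frac{4}{-3}\right) = \left(\frac{9}{15} - 78\right) \left(\left(-4\right) \left(- \frac{1}{3}\right)\right) = \left(9 \cdot \frac{1}{15} - 78\right) \frac{4}{3} = \left(\frac{3}{5} - 78\right) \frac{4}{3} = \left(- \frac{387}{5}\right) \frac{4}{3} = - \frac{516}{5}$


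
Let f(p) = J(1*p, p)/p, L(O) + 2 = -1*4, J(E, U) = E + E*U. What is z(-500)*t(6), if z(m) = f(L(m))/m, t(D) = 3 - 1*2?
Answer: 1/100 ≈ 0.010000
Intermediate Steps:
L(O) = -6 (L(O) = -2 - 1*4 = -2 - 4 = -6)
f(p) = 1 + p (f(p) = ((1*p)*(1 + p))/p = (p*(1 + p))/p = 1 + p)
t(D) = 1 (t(D) = 3 - 2 = 1)
z(m) = -5/m (z(m) = (1 - 6)/m = -5/m)
z(-500)*t(6) = -5/(-500)*1 = -5*(-1/500)*1 = (1/100)*1 = 1/100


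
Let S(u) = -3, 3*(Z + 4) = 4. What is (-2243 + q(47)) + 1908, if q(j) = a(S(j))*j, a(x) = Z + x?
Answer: -1804/3 ≈ -601.33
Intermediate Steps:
Z = -8/3 (Z = -4 + (1/3)*4 = -4 + 4/3 = -8/3 ≈ -2.6667)
a(x) = -8/3 + x
q(j) = -17*j/3 (q(j) = (-8/3 - 3)*j = -17*j/3)
(-2243 + q(47)) + 1908 = (-2243 - 17/3*47) + 1908 = (-2243 - 799/3) + 1908 = -7528/3 + 1908 = -1804/3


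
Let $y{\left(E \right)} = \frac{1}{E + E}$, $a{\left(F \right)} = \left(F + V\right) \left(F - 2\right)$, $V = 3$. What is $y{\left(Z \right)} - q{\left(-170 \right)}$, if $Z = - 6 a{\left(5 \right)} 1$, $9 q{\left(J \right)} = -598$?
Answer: $\frac{19135}{288} \approx 66.441$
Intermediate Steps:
$q{\left(J \right)} = - \frac{598}{9}$ ($q{\left(J \right)} = \frac{1}{9} \left(-598\right) = - \frac{598}{9}$)
$a{\left(F \right)} = \left(-2 + F\right) \left(3 + F\right)$ ($a{\left(F \right)} = \left(F + 3\right) \left(F - 2\right) = \left(3 + F\right) \left(-2 + F\right) = \left(-2 + F\right) \left(3 + F\right)$)
$Z = -144$ ($Z = - 6 \left(-6 + 5 + 5^{2}\right) 1 = - 6 \left(-6 + 5 + 25\right) 1 = \left(-6\right) 24 \cdot 1 = \left(-144\right) 1 = -144$)
$y{\left(E \right)} = \frac{1}{2 E}$
$y{\left(Z \right)} - q{\left(-170 \right)} = \frac{1}{2 \left(-144\right)} - - \frac{598}{9} = \frac{1}{2} \left(- \frac{1}{144}\right) + \frac{598}{9} = - \frac{1}{288} + \frac{598}{9} = \frac{19135}{288}$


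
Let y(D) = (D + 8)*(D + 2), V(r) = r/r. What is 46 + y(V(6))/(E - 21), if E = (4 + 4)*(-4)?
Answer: 2411/53 ≈ 45.491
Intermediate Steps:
E = -32 (E = 8*(-4) = -32)
V(r) = 1
y(D) = (2 + D)*(8 + D) (y(D) = (8 + D)*(2 + D) = (2 + D)*(8 + D))
46 + y(V(6))/(E - 21) = 46 + (16 + 1² + 10*1)/(-32 - 21) = 46 + (16 + 1 + 10)/(-53) = 46 - 1/53*27 = 46 - 27/53 = 2411/53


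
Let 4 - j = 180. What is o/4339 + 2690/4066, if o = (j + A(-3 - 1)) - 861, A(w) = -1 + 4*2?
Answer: 3741965/8821187 ≈ 0.42420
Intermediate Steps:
j = -176 (j = 4 - 1*180 = 4 - 180 = -176)
A(w) = 7 (A(w) = -1 + 8 = 7)
o = -1030 (o = (-176 + 7) - 861 = -169 - 861 = -1030)
o/4339 + 2690/4066 = -1030/4339 + 2690/4066 = -1030*1/4339 + 2690*(1/4066) = -1030/4339 + 1345/2033 = 3741965/8821187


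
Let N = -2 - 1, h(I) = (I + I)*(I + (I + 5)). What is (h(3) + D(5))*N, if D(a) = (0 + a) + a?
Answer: -228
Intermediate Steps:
h(I) = 2*I*(5 + 2*I) (h(I) = (2*I)*(I + (5 + I)) = (2*I)*(5 + 2*I) = 2*I*(5 + 2*I))
N = -3
D(a) = 2*a (D(a) = a + a = 2*a)
(h(3) + D(5))*N = (2*3*(5 + 2*3) + 2*5)*(-3) = (2*3*(5 + 6) + 10)*(-3) = (2*3*11 + 10)*(-3) = (66 + 10)*(-3) = 76*(-3) = -228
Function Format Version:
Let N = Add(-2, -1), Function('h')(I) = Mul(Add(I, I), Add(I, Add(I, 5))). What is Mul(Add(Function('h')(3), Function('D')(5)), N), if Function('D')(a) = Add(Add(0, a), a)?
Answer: -228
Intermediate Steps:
Function('h')(I) = Mul(2, I, Add(5, Mul(2, I))) (Function('h')(I) = Mul(Mul(2, I), Add(I, Add(5, I))) = Mul(Mul(2, I), Add(5, Mul(2, I))) = Mul(2, I, Add(5, Mul(2, I))))
N = -3
Function('D')(a) = Mul(2, a) (Function('D')(a) = Add(a, a) = Mul(2, a))
Mul(Add(Function('h')(3), Function('D')(5)), N) = Mul(Add(Mul(2, 3, Add(5, Mul(2, 3))), Mul(2, 5)), -3) = Mul(Add(Mul(2, 3, Add(5, 6)), 10), -3) = Mul(Add(Mul(2, 3, 11), 10), -3) = Mul(Add(66, 10), -3) = Mul(76, -3) = -228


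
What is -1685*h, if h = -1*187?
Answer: 315095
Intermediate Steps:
h = -187
-1685*h = -1685*(-187) = 315095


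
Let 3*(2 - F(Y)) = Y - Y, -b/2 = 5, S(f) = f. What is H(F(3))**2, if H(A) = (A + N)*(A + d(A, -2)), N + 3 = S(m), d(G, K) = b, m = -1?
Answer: 256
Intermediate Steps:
b = -10 (b = -2*5 = -10)
d(G, K) = -10
F(Y) = 2 (F(Y) = 2 - (Y - Y)/3 = 2 - 1/3*0 = 2 + 0 = 2)
N = -4 (N = -3 - 1 = -4)
H(A) = (-10 + A)*(-4 + A) (H(A) = (A - 4)*(A - 10) = (-4 + A)*(-10 + A) = (-10 + A)*(-4 + A))
H(F(3))**2 = (40 + 2**2 - 14*2)**2 = (40 + 4 - 28)**2 = 16**2 = 256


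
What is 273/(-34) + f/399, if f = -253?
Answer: -117529/13566 ≈ -8.6635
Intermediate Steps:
273/(-34) + f/399 = 273/(-34) - 253/399 = 273*(-1/34) - 253*1/399 = -273/34 - 253/399 = -117529/13566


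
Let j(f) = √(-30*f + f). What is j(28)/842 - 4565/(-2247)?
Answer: 4565/2247 + I*√203/421 ≈ 2.0316 + 0.033843*I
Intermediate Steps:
j(f) = √29*√(-f) (j(f) = √(-29*f) = √29*√(-f))
j(28)/842 - 4565/(-2247) = (√29*√(-1*28))/842 - 4565/(-2247) = (√29*√(-28))*(1/842) - 4565*(-1/2247) = (√29*(2*I*√7))*(1/842) + 4565/2247 = (2*I*√203)*(1/842) + 4565/2247 = I*√203/421 + 4565/2247 = 4565/2247 + I*√203/421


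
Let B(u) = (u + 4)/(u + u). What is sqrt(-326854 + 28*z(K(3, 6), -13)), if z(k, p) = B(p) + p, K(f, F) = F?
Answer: 2*I*sqrt(13824551)/13 ≈ 572.02*I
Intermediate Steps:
B(u) = (4 + u)/(2*u) (B(u) = (4 + u)/((2*u)) = (4 + u)*(1/(2*u)) = (4 + u)/(2*u))
z(k, p) = p + (4 + p)/(2*p) (z(k, p) = (4 + p)/(2*p) + p = p + (4 + p)/(2*p))
sqrt(-326854 + 28*z(K(3, 6), -13)) = sqrt(-326854 + 28*(1/2 - 13 + 2/(-13))) = sqrt(-326854 + 28*(1/2 - 13 + 2*(-1/13))) = sqrt(-326854 + 28*(1/2 - 13 - 2/13)) = sqrt(-326854 + 28*(-329/26)) = sqrt(-326854 - 4606/13) = sqrt(-4253708/13) = 2*I*sqrt(13824551)/13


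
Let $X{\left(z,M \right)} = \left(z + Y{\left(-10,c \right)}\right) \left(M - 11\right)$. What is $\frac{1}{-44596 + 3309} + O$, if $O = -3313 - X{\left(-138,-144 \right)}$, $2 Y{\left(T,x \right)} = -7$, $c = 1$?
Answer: $- \frac{2084621919}{82574} \approx -25246.0$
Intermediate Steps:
$Y{\left(T,x \right)} = - \frac{7}{2}$ ($Y{\left(T,x \right)} = \frac{1}{2} \left(-7\right) = - \frac{7}{2}$)
$X{\left(z,M \right)} = \left(-11 + M\right) \left(- \frac{7}{2} + z\right)$ ($X{\left(z,M \right)} = \left(z - \frac{7}{2}\right) \left(M - 11\right) = \left(- \frac{7}{2} + z\right) \left(-11 + M\right) = \left(-11 + M\right) \left(- \frac{7}{2} + z\right)$)
$O = - \frac{50491}{2}$ ($O = -3313 - \left(\frac{77}{2} - -1518 - -504 - -19872\right) = -3313 - \left(\frac{77}{2} + 1518 + 504 + 19872\right) = -3313 - \frac{43865}{2} = - \frac{50491}{2} \approx -25246.0$)
$\frac{1}{-44596 + 3309} + O = \frac{1}{-44596 + 3309} - \frac{50491}{2} = \frac{1}{-41287} - \frac{50491}{2} = - \frac{1}{41287} - \frac{50491}{2} = - \frac{2084621919}{82574}$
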